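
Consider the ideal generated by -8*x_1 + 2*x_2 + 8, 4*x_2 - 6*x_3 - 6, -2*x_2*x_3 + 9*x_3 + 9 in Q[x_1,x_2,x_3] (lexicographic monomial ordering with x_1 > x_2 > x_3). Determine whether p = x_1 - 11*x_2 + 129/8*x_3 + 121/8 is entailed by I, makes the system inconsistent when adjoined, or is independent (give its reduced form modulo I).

First compute the reduced Gröbner basis of I by Buchberger's algorithm.
f_1 = -8*x_1 + 2*x_2 + 8, LT = x_1.
f_2 = 4*x_2 - 6*x_3 - 6, LT = x_2.
f_3 = -2*x_2*x_3 + 9*x_3 + 9, LT = x_2*x_3.

S(f_2,f_3): lcm = x_2*x_3. S = -3/2*x_3**2 + 3*x_3 + 9/2.
  leading term x_3**2: no divisor's leading term divides it; move -3/2*x_3**2 to the remainder.
  leading term x_3: no divisor's leading term divides it; move 3*x_3 to the remainder.
  leading term 1: no divisor's leading term divides it; move 9/2 to the remainder.
  remainder -3/2*x_3**2 + 3*x_3 + 9/2 ≠ 0; add h_4 = -3/2*x_3**2 + 3*x_3 + 9/2 to the basis.

The other S-polynomials (S(f_1,f_2), S(f_1,f_3), S(f_1,h_4), S(f_2,h_4), S(f_3,h_4)) all reduce to 0 modulo the current basis, so we have a Gröbner basis.
Inter-reduce: drop elements whose leading term is divisible by another's, tail-reduce, and make monic.
Reduced Gröbner basis: {x_1 - 3/8*x_3 - 11/8, x_2 - 3/2*x_3 - 3/2, x_3**2 - 2*x_3 - 3}.
Label its elements g_1 = x_1 - 3/8*x_3 - 11/8, g_2 = x_2 - 3/2*x_3 - 3/2, g_3 = x_3**2 - 2*x_3 - 3.

Reduce p = x_1 - 11*x_2 + 129/8*x_3 + 121/8 modulo G:
  leading term x_1: subtract (1)·g_1 from x_1 - 11*x_2 + 129/8*x_3 + 121/8 → -11*x_2 + 33/2*x_3 + 33/2
  leading term x_2: subtract (-11)·g_2 from -11*x_2 + 33/2*x_3 + 33/2 → 0
  normal form = 0.
Since the normal form is 0, p ∈ I.

x_1 - 11*x_2 + 129/8*x_3 + 121/8 lies in I (it reduces to 0).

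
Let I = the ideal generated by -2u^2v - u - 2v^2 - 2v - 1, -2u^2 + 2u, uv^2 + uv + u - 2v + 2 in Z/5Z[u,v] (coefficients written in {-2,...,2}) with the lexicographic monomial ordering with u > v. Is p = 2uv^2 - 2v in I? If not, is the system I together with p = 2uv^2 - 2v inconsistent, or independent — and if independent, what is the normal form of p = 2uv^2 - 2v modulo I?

First compute the reduced Gröbner basis of I by Buchberger's algorithm.
f_1 = -2u^2v - u - 2v^2 - 2v - 1, LT = u^2v.
f_2 = -2u^2 + 2u, LT = u^2.
f_3 = uv^2 + uv + u - 2v + 2, LT = uv^2.

S(f_1,f_2): lcm = u^2v. S = uv - 2u + v^2 + v - 2.
  leading term uv: no divisor's leading term divides it; move uv to the remainder.
  leading term u: no divisor's leading term divides it; move -2u to the remainder.
  leading term v^2: no divisor's leading term divides it; move v^2 to the remainder.
  leading term v: no divisor's leading term divides it; move v to the remainder.
  leading term 1: no divisor's leading term divides it; move -2 to the remainder.
  remainder uv - 2u + v^2 + v - 2 ≠ 0; add h_4 = uv - 2u + v^2 + v - 2 to the basis.

S(f_1,f_3): lcm = u^2v^2. S = -u^2v - u^2 - 2u + v^3 + v^2 - 2v.
  leading term u^2v: subtract (-2)·f_1 from -u^2v - u^2 - 2u + v^3 + v^2 - 2v → -u^2 + u + v^3 + 2v^2 - v - 2
  leading term u^2: subtract (-2)·f_2 from -u^2 + u + v^3 + 2v^2 - v - 2 → v^3 + 2v^2 - v - 2
  leading term v^3: no divisor's leading term divides it; move v^3 to the remainder.
  leading term v^2: no divisor's leading term divides it; move 2v^2 to the remainder.
  leading term v: no divisor's leading term divides it; move -v to the remainder.
  leading term 1: no divisor's leading term divides it; move -2 to the remainder.
  remainder v^3 + 2v^2 - v - 2 ≠ 0; add h_5 = v^3 + 2v^2 - v - 2 to the basis.

S(f_2,f_3): lcm = u^2v^2. S = -u^2v - u^2 - uv^2 + 2uv - 2u.
  leading term u^2v: subtract (-2)·f_1 from -u^2v - u^2 - uv^2 + 2uv - 2u → -u^2 - uv^2 + 2uv + u + v^2 + v - 2
  leading term u^2: subtract (-2)·f_2 from -u^2 - uv^2 + 2uv + u + v^2 + v - 2 → -uv^2 + 2uv + v^2 + v - 2
  leading term uv^2: subtract (-1)·f_3 from -uv^2 + 2uv + v^2 + v - 2 → -2uv + u + v^2 - v
  leading term uv: subtract (-2)·h_4 from -2uv + u + v^2 - v → 2u - 2v^2 + v + 1
  leading term u: no divisor's leading term divides it; move 2u to the remainder.
  leading term v^2: no divisor's leading term divides it; move -2v^2 to the remainder.
  leading term v: no divisor's leading term divides it; move v to the remainder.
  leading term 1: no divisor's leading term divides it; move 1 to the remainder.
  remainder 2u - 2v^2 + v + 1 ≠ 0; add h_6 = 2u - 2v^2 + v + 1 to the basis.

S(f_1,h_4): lcm = u^2v. S = 2u^2 - uv^2 - uv + v^2 + v - 2.
  leading term u^2: subtract (-1)·f_2 from 2u^2 - uv^2 - uv + v^2 + v - 2 → -uv^2 - uv + 2u + v^2 + v - 2
  leading term uv^2: subtract (-1)·f_3 from -uv^2 - uv + 2u + v^2 + v - 2 → -2u + v^2 - v
  leading term u: subtract (-1)·h_6 from -2u + v^2 - v → -v^2 + 1
  leading term v^2: no divisor's leading term divides it; move -v^2 to the remainder.
  leading term 1: no divisor's leading term divides it; move 1 to the remainder.
  remainder -v^2 + 1 ≠ 0; add h_7 = -v^2 + 1 to the basis.

The other S-polynomials (S(f_2,h_4), S(f_3,h_4), S(f_1,h_5), S(f_2,h_5), S(f_3,h_5), S(h_4,h_5), S(f_1,h_6), S(f_2,h_6), S(f_3,h_6), S(h_4,h_6), S(h_5,h_6), S(f_1,h_7), S(f_2,h_7), S(f_3,h_7), S(h_4,h_7), S(h_5,h_7), S(h_6,h_7)) all reduce to 0 modulo the current basis, so we have a Gröbner basis.
Inter-reduce: drop elements whose leading term is divisible by another's, tail-reduce, and make monic.
Reduced Gröbner basis: {u - 2v + 2, v^2 - 1}.
Label its elements g_1 = u - 2v + 2, g_2 = v^2 - 1.

Reduce p = 2uv^2 - 2v modulo G:
  leading term uv^2: subtract (2v^2)·g_1 from 2uv^2 - 2v → -v^3 + v^2 - 2v
  leading term v^3: subtract (-v)·g_2 from -v^3 + v^2 - 2v → v^2 + 2v
  leading term v^2: subtract (1)·g_2 from v^2 + 2v → 2v + 1
  leading term v: no divisor's leading term divides it; move 2v to the remainder.
  leading term 1: no divisor's leading term divides it; move 1 to the remainder.
  normal form = 2v + 1.
The normal form is nonzero, so p ∉ I. Since p minus its normal form lies in I, I + (p) = I + (r) where r = 2v + 1; decide whether this ideal is the whole ring.
Run Buchberger on G together with r (pairs among the g_i already reduce to 0 since G is a Gröbner basis):
g_1 = u - 2v + 2, LT = u.
g_2 = v^2 - 1, LT = v^2.
r = 2v + 1, LT = v.

S(g_2,r): lcm = v^2. S = 2v - 1.
  leading term v: subtract (1)·r from 2v - 1 → -2
  leading term 1: no divisor's leading term divides it; move -2 to the remainder.
  remainder -2 ≠ 0; add m_4 = -2 to the basis.

The other S-polynomials (S(g_1,g_2), S(g_1,r), S(g_1,m_4), S(g_2,m_4), S(r,m_4)) all reduce to 0 modulo the current basis, so we have a Gröbner basis.
Inter-reduce: drop elements whose leading term is divisible by another's, tail-reduce, and make monic.
Reduced Gröbner basis: {1}.
The reduced Gröbner basis of I + (p) is {1}: the ideal is the whole ring, so the enlarged system has no common solution — adjoining p is inconsistent.

Adjoining 2uv^2 - 2v makes the ideal the whole ring: the system is inconsistent.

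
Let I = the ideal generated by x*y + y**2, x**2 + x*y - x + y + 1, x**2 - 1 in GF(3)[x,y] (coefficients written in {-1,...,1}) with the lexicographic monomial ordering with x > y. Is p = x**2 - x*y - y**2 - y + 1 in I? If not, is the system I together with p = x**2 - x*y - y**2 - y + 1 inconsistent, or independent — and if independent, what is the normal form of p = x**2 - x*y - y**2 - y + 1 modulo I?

First compute the reduced Gröbner basis of I by Buchberger's algorithm.
f_1 = x*y + y**2, LT = x*y.
f_2 = x**2 + x*y - x + y + 1, LT = x**2.
f_3 = x**2 - 1, LT = x**2.

S(f_1,f_2): lcm = x**2*y. S = x*y - y**2 - y.
  leading term x*y: subtract (1)·f_1 from x*y - y**2 - y → y**2 - y
  leading term y**2: no divisor's leading term divides it; move y**2 to the remainder.
  leading term y: no divisor's leading term divides it; move -y to the remainder.
  remainder y**2 - y ≠ 0; add h_4 = y**2 - y to the basis.

S(f_2,f_3): lcm = x**2. S = x*y - x + y - 1.
  leading term x*y: subtract (1)·f_1 from x*y - x + y - 1 → -x - y**2 + y - 1
  leading term x: no divisor's leading term divides it; move -x to the remainder.
  leading term y**2: subtract (-1)·h_4 from -y**2 + y - 1 → -1
  leading term 1: no divisor's leading term divides it; move -1 to the remainder.
  remainder -x - 1 ≠ 0; add h_5 = -x - 1 to the basis.

The other S-polynomials (S(f_1,f_3), S(f_1,h_4), S(f_2,h_4), S(f_3,h_4), S(f_1,h_5), S(f_2,h_5), S(f_3,h_5), S(h_4,h_5)) all reduce to 0 modulo the current basis, so we have a Gröbner basis.
Inter-reduce: drop elements whose leading term is divisible by another's, tail-reduce, and make monic.
Reduced Gröbner basis: {x + 1, y**2 - y}.
Label its elements g_1 = x + 1, g_2 = y**2 - y.

Reduce p = x**2 - x*y - y**2 - y + 1 modulo G:
  leading term x**2: subtract (x)·g_1 from x**2 - x*y - y**2 - y + 1 → -x*y - x - y**2 - y + 1
  leading term x*y: subtract (-y)·g_1 from -x*y - x - y**2 - y + 1 → -x - y**2 + 1
  leading term x: subtract (-1)·g_1 from -x - y**2 + 1 → -y**2 - 1
  leading term y**2: subtract (-1)·g_2 from -y**2 - 1 → -y - 1
  leading term y: no divisor's leading term divides it; move -y to the remainder.
  leading term 1: no divisor's leading term divides it; move -1 to the remainder.
  normal form = -y - 1.
The normal form is nonzero, so p ∉ I. Since p minus its normal form lies in I, I + (p) = I + (r) where r = -y - 1; decide whether this ideal is the whole ring.
Run Buchberger on G together with r (pairs among the g_i already reduce to 0 since G is a Gröbner basis):
g_1 = x + 1, LT = x.
g_2 = y**2 - y, LT = y**2.
r = -y - 1, LT = y.

S(g_2,r): lcm = y**2. S = y.
  leading term y: subtract (-1)·r from y → -1
  leading term 1: no divisor's leading term divides it; move -1 to the remainder.
  remainder -1 ≠ 0; add m_4 = -1 to the basis.

The other S-polynomials (S(g_1,g_2), S(g_1,r), S(g_1,m_4), S(g_2,m_4), S(r,m_4)) all reduce to 0 modulo the current basis, so we have a Gröbner basis.
Inter-reduce: drop elements whose leading term is divisible by another's, tail-reduce, and make monic.
Reduced Gröbner basis: {1}.
The reduced Gröbner basis of I + (p) is {1}: the ideal is the whole ring, so the enlarged system has no common solution — adjoining p is inconsistent.

Adjoining x**2 - x*y - y**2 - y + 1 makes the ideal the whole ring: the system is inconsistent.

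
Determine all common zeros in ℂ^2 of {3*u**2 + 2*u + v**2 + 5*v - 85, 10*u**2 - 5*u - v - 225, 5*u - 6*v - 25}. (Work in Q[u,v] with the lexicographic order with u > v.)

Compute a lex Gröbner basis by Buchberger's algorithm.
f_1 = 3*u**2 + 2*u + v**2 + 5*v - 85, LT = u**2.
f_2 = 10*u**2 - 5*u - v - 225, LT = u**2.
f_3 = 5*u - 6*v - 25, LT = u.

S(f_1,f_2): lcm = u**2. S = 7/6*u + 1/3*v**2 + 53/30*v - 35/6.
  leading term u: subtract (7/30)·f_3 from 7/6*u + 1/3*v**2 + 53/30*v - 35/6 → 1/3*v**2 + 19/6*v
  leading term v**2: no divisor's leading term divides it; move 1/3*v**2 to the remainder.
  leading term v: no divisor's leading term divides it; move 19/6*v to the remainder.
  remainder 1/3*v**2 + 19/6*v ≠ 0; add h_4 = 1/3*v**2 + 19/6*v to the basis.

S(f_1,f_3): lcm = u**2. S = 6/5*u*v + 17/3*u + 1/3*v**2 + 5/3*v - 85/3.
  leading term u*v: subtract (6/25*v)·f_3 from 6/5*u*v + 17/3*u + 1/3*v**2 + 5/3*v - 85/3 → 17/3*u + 133/75*v**2 + 23/3*v - 85/3
  leading term u: subtract (17/15)·f_3 from 17/3*u + 133/75*v**2 + 23/3*v - 85/3 → 133/75*v**2 + 217/15*v
  leading term v**2: subtract (133/25)·h_4 from 133/75*v**2 + 217/15*v → -119/50*v
  leading term v: no divisor's leading term divides it; move -119/50*v to the remainder.
  remainder -119/50*v ≠ 0; add h_5 = -119/50*v to the basis.

S(f_2,f_3): lcm = u**2. S = 6/5*u*v + 9/2*u - 1/10*v - 45/2.
  leading term u*v: subtract (6/25*v)·f_3 from 6/5*u*v + 9/2*u - 1/10*v - 45/2 → 9/2*u + 36/25*v**2 + 59/10*v - 45/2
  leading term u: subtract (9/10)·f_3 from 9/2*u + 36/25*v**2 + 59/10*v - 45/2 → 36/25*v**2 + 113/10*v
  leading term v**2: subtract (108/25)·h_4 from 36/25*v**2 + 113/10*v → -119/50*v
  leading term v: subtract (1)·h_5 from -119/50*v → 0
  remainder 0.

S(f_1,h_4): leading monomials are coprime, so the S-polynomial reduces to 0 (Buchberger's first criterion).
S(f_2,h_4): leading monomials are coprime, so the S-polynomial reduces to 0 (Buchberger's first criterion).
S(f_3,h_4): leading monomials are coprime, so the S-polynomial reduces to 0 (Buchberger's first criterion).
S(f_1,h_5): leading monomials are coprime, so the S-polynomial reduces to 0 (Buchberger's first criterion).
S(f_2,h_5): leading monomials are coprime, so the S-polynomial reduces to 0 (Buchberger's first criterion).
S(f_3,h_5): leading monomials are coprime, so the S-polynomial reduces to 0 (Buchberger's first criterion).
S(h_4,h_5): lcm = v**2. S = 19/2*v.
  leading term v: subtract (-475/119)·h_5 from 19/2*v → 0
  remainder 0.

Every S-polynomial of the final basis reduces to 0, so we have a Gröbner basis.
Inter-reduce: drop elements whose leading term is divisible by another's, tail-reduce, and make monic.
Reduced Gröbner basis: {u - 5, v}.

A lex Gröbner basis eliminates variables successively. Here v depends only on v, with roots {0}; lifting each root through the earlier basis elements recovers the full solutions.
  v = 0: the earlier basis element becomes u - 5 = 0, giving u = 5 — point (5, 0).
Check: every point annihilates each of the original generators.

{(5, 0)}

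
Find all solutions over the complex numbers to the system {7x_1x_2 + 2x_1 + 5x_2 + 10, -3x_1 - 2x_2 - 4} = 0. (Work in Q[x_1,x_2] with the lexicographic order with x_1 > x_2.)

Compute a lex Gröbner basis by Buchberger's algorithm.
f_1 = 7x_1x_2 + 2x_1 + 5x_2 + 10, LT = x_1x_2.
f_2 = -3x_1 - 2x_2 - 4, LT = x_1.

S(f_1,f_2): lcm = x_1x_2. S = 2/7x_1 - 2/3x_2^2 - 13/21x_2 + 10/7.
  leading term x_1: subtract (-2/21)·f_2 from 2/7x_1 - 2/3x_2^2 - 13/21x_2 + 10/7 → -2/3x_2^2 - 17/21x_2 + 22/21
  leading term x_2^2: no divisor's leading term divides it; move -2/3x_2^2 to the remainder.
  leading term x_2: no divisor's leading term divides it; move -17/21x_2 to the remainder.
  leading term 1: no divisor's leading term divides it; move 22/21 to the remainder.
  remainder -2/3x_2^2 - 17/21x_2 + 22/21 ≠ 0; add h_3 = -2/3x_2^2 - 17/21x_2 + 22/21 to the basis.

The other S-polynomials (S(f_1,h_3), S(f_2,h_3)) all reduce to 0 modulo the current basis, so we have a Gröbner basis.
Inter-reduce: drop elements whose leading term is divisible by another's, tail-reduce, and make monic.
Reduced Gröbner basis: {x_1 + 2/3x_2 + 4/3, x_2^2 + 17/14x_2 - 11/7}.

The lex basis is triangular: the last element involves only x_2. Solving x_2^2 + 17/14x_2 - 11/7 = 0 gives x_2 ∈ {-2, 11/14}; substituting each value into the earlier elements determines the remaining variables.
  x_2 = -2: the earlier basis element becomes x_1 = 0, giving x_1 = 0 — point (0, -2).
  x_2 = 11/14: the earlier basis element becomes x_1 + 13/7 = 0, giving x_1 = -13/7 — point (-13/7, 11/14).
Each listed point satisfies every original equation (direct substitution).

{(0, -2), (-13/7, 11/14)}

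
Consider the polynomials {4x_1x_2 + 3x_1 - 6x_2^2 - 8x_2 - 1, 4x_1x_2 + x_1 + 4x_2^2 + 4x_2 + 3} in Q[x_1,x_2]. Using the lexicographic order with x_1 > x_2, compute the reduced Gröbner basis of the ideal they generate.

Buchberger's algorithm terminates because the ascending chain of leading-term ideals stabilizes.

f_1 = 4x_1x_2 + 3x_1 - 6x_2^2 - 8x_2 - 1, LT = x_1x_2.
f_2 = 4x_1x_2 + x_1 + 4x_2^2 + 4x_2 + 3, LT = x_1x_2.

S(f_1,f_2): lcm = x_1x_2. S = 1/2x_1 - 5/2x_2^2 - 3x_2 - 1.
  leading term x_1: no divisor's leading term divides it; move 1/2x_1 to the remainder.
  leading term x_2^2: no divisor's leading term divides it; move -5/2x_2^2 to the remainder.
  leading term x_2: no divisor's leading term divides it; move -3x_2 to the remainder.
  leading term 1: no divisor's leading term divides it; move -1 to the remainder.
  remainder 1/2x_1 - 5/2x_2^2 - 3x_2 - 1 ≠ 0; add g_3 = 1/2x_1 - 5/2x_2^2 - 3x_2 - 1 to the basis.

S(f_1,g_3): lcm = x_1x_2. S = 3/4x_1 + 5x_2^3 + 9/2x_2^2 - 1/4.
  leading term x_1: subtract (3/2)·g_3 from 3/4x_1 + 5x_2^3 + 9/2x_2^2 - 1/4 → 5x_2^3 + 33/4x_2^2 + 9/2x_2 + 5/4
  leading term x_2^3: no divisor's leading term divides it; move 5x_2^3 to the remainder.
  leading term x_2^2: no divisor's leading term divides it; move 33/4x_2^2 to the remainder.
  leading term x_2: no divisor's leading term divides it; move 9/2x_2 to the remainder.
  leading term 1: no divisor's leading term divides it; move 5/4 to the remainder.
  remainder 5x_2^3 + 33/4x_2^2 + 9/2x_2 + 5/4 ≠ 0; add g_4 = 5x_2^3 + 33/4x_2^2 + 9/2x_2 + 5/4 to the basis.

S(f_2,g_3): lcm = x_1x_2. S = 1/4x_1 + 5x_2^3 + 7x_2^2 + 3x_2 + 3/4.
  leading term x_1: subtract (1/2)·g_3 from 1/4x_1 + 5x_2^3 + 7x_2^2 + 3x_2 + 3/4 → 5x_2^3 + 33/4x_2^2 + 9/2x_2 + 5/4
  leading term x_2^3: subtract (1)·g_4 from 5x_2^3 + 33/4x_2^2 + 9/2x_2 + 5/4 → 0
  remainder 0.

S(f_1,g_4): lcm = x_1x_2^3. S = -9/10x_1x_2^2 - 9/10x_1x_2 - 1/4x_1 - 3/2x_2^4 - 2x_2^3 - 1/4x_2^2.
  leading term x_1x_2^2: subtract (-9/40x_2)·f_1 from -9/10x_1x_2^2 - 9/10x_1x_2 - 1/4x_1 - 3/2x_2^4 - 2x_2^3 - 1/4x_2^2 → -9/40x_1x_2 - 1/4x_1 - 3/2x_2^4 - 67/20x_2^3 - 41/20x_2^2 - 9/40x_2
  leading term x_1x_2: subtract (-9/160)·f_1 from -9/40x_1x_2 - 1/4x_1 - 3/2x_2^4 - 67/20x_2^3 - 41/20x_2^2 - 9/40x_2 → -13/160x_1 - 3/2x_2^4 - 67/20x_2^3 - 191/80x_2^2 - 27/40x_2 - 9/160
  leading term x_1: subtract (-13/80)·g_3 from -13/160x_1 - 3/2x_2^4 - 67/20x_2^3 - 191/80x_2^2 - 27/40x_2 - 9/160 → -3/2x_2^4 - 67/20x_2^3 - 447/160x_2^2 - 93/80x_2 - 7/32
  leading term x_2^4: subtract (-3/10x_2)·g_4 from -3/2x_2^4 - 67/20x_2^3 - 447/160x_2^2 - 93/80x_2 - 7/32 → -7/8x_2^3 - 231/160x_2^2 - 63/80x_2 - 7/32
  leading term x_2^3: subtract (-7/40)·g_4 from -7/8x_2^3 - 231/160x_2^2 - 63/80x_2 - 7/32 → 0
  remainder 0.

S(f_2,g_4): lcm = x_1x_2^3. S = -7/5x_1x_2^2 - 9/10x_1x_2 - 1/4x_1 + x_2^4 + x_2^3 + 3/4x_2^2.
  leading term x_1x_2^2: subtract (-7/20x_2)·f_1 from -7/5x_1x_2^2 - 9/10x_1x_2 - 1/4x_1 + x_2^4 + x_2^3 + 3/4x_2^2 → 3/20x_1x_2 - 1/4x_1 + x_2^4 - 11/10x_2^3 - 41/20x_2^2 - 7/20x_2
  leading term x_1x_2: subtract (3/80)·f_1 from 3/20x_1x_2 - 1/4x_1 + x_2^4 - 11/10x_2^3 - 41/20x_2^2 - 7/20x_2 → -29/80x_1 + x_2^4 - 11/10x_2^3 - 73/40x_2^2 - 1/20x_2 + 3/80
  leading term x_1: subtract (-29/40)·g_3 from -29/80x_1 + x_2^4 - 11/10x_2^3 - 73/40x_2^2 - 1/20x_2 + 3/80 → x_2^4 - 11/10x_2^3 - 291/80x_2^2 - 89/40x_2 - 11/16
  leading term x_2^4: subtract (1/5x_2)·g_4 from x_2^4 - 11/10x_2^3 - 291/80x_2^2 - 89/40x_2 - 11/16 → -11/4x_2^3 - 363/80x_2^2 - 99/40x_2 - 11/16
  leading term x_2^3: subtract (-11/20)·g_4 from -11/4x_2^3 - 363/80x_2^2 - 99/40x_2 - 11/16 → 0
  remainder 0.

S(g_3,g_4): leading monomials are coprime, so the S-polynomial reduces to 0 (Buchberger's first criterion).
Every S-polynomial of the final basis reduces to 0, so we have a Gröbner basis.
Inter-reduce: drop elements whose leading term is divisible by another's, tail-reduce, and make monic.

G = {x_1 - 5x_2^2 - 6x_2 - 2, x_2^3 + 33/20x_2^2 + 9/10x_2 + 1/4}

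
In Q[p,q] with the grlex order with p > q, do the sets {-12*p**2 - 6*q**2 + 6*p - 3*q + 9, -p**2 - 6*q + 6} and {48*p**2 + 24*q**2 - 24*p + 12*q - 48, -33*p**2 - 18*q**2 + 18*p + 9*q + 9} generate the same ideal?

Since reduced Gröbner bases are canonical representatives of ideals under a given ordering, it suffices to compute and compare them.
Buchberger on the first generating set:
f_1 = -12*p**2 - 6*q**2 + 6*p - 3*q + 9, LT = p**2.
f_2 = -p**2 - 6*q + 6, LT = p**2.

S(f_1,f_2): lcm = p**2. S = 1/2*q**2 - 1/2*p - 23/4*q + 21/4.
  reduce S modulo (f_1, f_2):
  remainder 1/2*q**2 - 1/2*p - 23/4*q + 21/4 ≠ 0; add g_3 = 1/2*q**2 - 1/2*p - 23/4*q + 21/4 to the basis.

The other S-polynomials (S(f_1,g_3), S(f_2,g_3)) all reduce to 0 modulo the current basis, so we have a Gröbner basis.
Inter-reduce: drop elements whose leading term is divisible by another's, tail-reduce, and make monic.
Reduced Gröbner basis: {p**2 + 6*q - 6, q**2 - p - 23/2*q + 21/2}.

Buchberger on the second generating set:
h_1 = 48*p**2 + 24*q**2 - 24*p + 12*q - 48, LT = p**2.
h_2 = -33*p**2 - 18*q**2 + 18*p + 9*q + 9, LT = p**2.

S(h_1,h_2): lcm = p**2. S = -1/22*q**2 + 1/22*p + 23/44*q - 8/11.
  reduce S modulo (h_1, h_2):
  remainder -1/22*q**2 + 1/22*p + 23/44*q - 8/11 ≠ 0; add k_3 = -1/22*q**2 + 1/22*p + 23/44*q - 8/11 to the basis.

The other S-polynomials (S(h_1,k_3), S(h_2,k_3)) all reduce to 0 modulo the current basis, so we have a Gröbner basis.
Inter-reduce: drop elements whose leading term is divisible by another's, tail-reduce, and make monic.
Reduced Gröbner basis: {p**2 + 6*q - 9, q**2 - p - 23/2*q + 16}.

The bases are distinct; the ideals are different.

No, the ideals differ.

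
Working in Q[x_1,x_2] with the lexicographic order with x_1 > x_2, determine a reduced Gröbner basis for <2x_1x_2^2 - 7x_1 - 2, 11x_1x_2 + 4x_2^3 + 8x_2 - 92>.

This is the nonlinear analogue of row-reducing a linear system.

f_1 = 2x_1x_2^2 - 7x_1 - 2, LT = x_1x_2^2.
f_2 = 11x_1x_2 + 4x_2^3 + 8x_2 - 92, LT = x_1x_2.

S(f_1,f_2): lcm = x_1x_2^2. S = -7/2x_1 - 4/11x_2^4 - 8/11x_2^2 + 92/11x_2 - 1.
  leading term x_1: no divisor's leading term divides it; move -7/2x_1 to the remainder.
  leading term x_2^4: no divisor's leading term divides it; move -4/11x_2^4 to the remainder.
  leading term x_2^2: no divisor's leading term divides it; move -8/11x_2^2 to the remainder.
  leading term x_2: no divisor's leading term divides it; move 92/11x_2 to the remainder.
  leading term 1: no divisor's leading term divides it; move -1 to the remainder.
  remainder -7/2x_1 - 4/11x_2^4 - 8/11x_2^2 + 92/11x_2 - 1 ≠ 0; add g_3 = -7/2x_1 - 4/11x_2^4 - 8/11x_2^2 + 92/11x_2 - 1 to the basis.

S(f_1,g_3): lcm = x_1x_2^2. S = -7/2x_1 - 8/77x_2^6 - 16/77x_2^4 + 184/77x_2^3 - 2/7x_2^2 - 1.
  leading term x_1: subtract (1)·g_3 from -7/2x_1 - 8/77x_2^6 - 16/77x_2^4 + 184/77x_2^3 - 2/7x_2^2 - 1 → -8/77x_2^6 + 12/77x_2^4 + 184/77x_2^3 + 34/77x_2^2 - 92/11x_2
  leading term x_2^6: no divisor's leading term divides it; move -8/77x_2^6 to the remainder.
  leading term x_2^4: no divisor's leading term divides it; move 12/77x_2^4 to the remainder.
  leading term x_2^3: no divisor's leading term divides it; move 184/77x_2^3 to the remainder.
  leading term x_2^2: no divisor's leading term divides it; move 34/77x_2^2 to the remainder.
  leading term x_2: no divisor's leading term divides it; move -92/11x_2 to the remainder.
  remainder -8/77x_2^6 + 12/77x_2^4 + 184/77x_2^3 + 34/77x_2^2 - 92/11x_2 ≠ 0; add g_4 = -8/77x_2^6 + 12/77x_2^4 + 184/77x_2^3 + 34/77x_2^2 - 92/11x_2 to the basis.

S(f_2,g_3): lcm = x_1x_2. S = -8/77x_2^5 + 12/77x_2^3 + 184/77x_2^2 + 34/77x_2 - 92/11.
  leading term x_2^5: no divisor's leading term divides it; move -8/77x_2^5 to the remainder.
  leading term x_2^3: no divisor's leading term divides it; move 12/77x_2^3 to the remainder.
  leading term x_2^2: no divisor's leading term divides it; move 184/77x_2^2 to the remainder.
  leading term x_2: no divisor's leading term divides it; move 34/77x_2 to the remainder.
  leading term 1: no divisor's leading term divides it; move -92/11 to the remainder.
  remainder -8/77x_2^5 + 12/77x_2^3 + 184/77x_2^2 + 34/77x_2 - 92/11 ≠ 0; add g_5 = -8/77x_2^5 + 12/77x_2^3 + 184/77x_2^2 + 34/77x_2 - 92/11 to the basis.

S(f_1,g_4): lcm = x_1x_2^6. S = -2x_1x_2^4 + 23x_1x_2^3 + 17/4x_1x_2^2 - 161/2x_1x_2 - x_2^4.
  leading term x_1x_2^4: subtract (-x_2^2)·f_1 from -2x_1x_2^4 + 23x_1x_2^3 + 17/4x_1x_2^2 - 161/2x_1x_2 - x_2^4 → 23x_1x_2^3 - 11/4x_1x_2^2 - 161/2x_1x_2 - x_2^4 - 2x_2^2
  leading term x_1x_2^3: subtract (23/2x_2)·f_1 from 23x_1x_2^3 - 11/4x_1x_2^2 - 161/2x_1x_2 - x_2^4 - 2x_2^2 → -11/4x_1x_2^2 - x_2^4 - 2x_2^2 + 23x_2
  leading term x_1x_2^2: subtract (-11/8)·f_1 from -11/4x_1x_2^2 - x_2^4 - 2x_2^2 + 23x_2 → -77/8x_1 - x_2^4 - 2x_2^2 + 23x_2 - 11/4
  leading term x_1: subtract (11/4)·g_3 from -77/8x_1 - x_2^4 - 2x_2^2 + 23x_2 - 11/4 → 0
  remainder 0.

S(f_2,g_4): lcm = x_1x_2^6. S = 3/2x_1x_2^4 + 23x_1x_2^3 + 17/4x_1x_2^2 - 161/2x_1x_2 + 4/11x_2^8 + 8/11x_2^6 - 92/11x_2^5.
  leading term x_1x_2^4: subtract (3/4x_2^2)·f_1 from 3/2x_1x_2^4 + 23x_1x_2^3 + 17/4x_1x_2^2 - 161/2x_1x_2 + 4/11x_2^8 + 8/11x_2^6 - 92/11x_2^5 → 23x_1x_2^3 + 19/2x_1x_2^2 - 161/2x_1x_2 + 4/11x_2^8 + 8/11x_2^6 - 92/11x_2^5 + 3/2x_2^2
  leading term x_1x_2^3: subtract (23/2x_2)·f_1 from 23x_1x_2^3 + 19/2x_1x_2^2 - 161/2x_1x_2 + 4/11x_2^8 + 8/11x_2^6 - 92/11x_2^5 + 3/2x_2^2 → 19/2x_1x_2^2 + 4/11x_2^8 + 8/11x_2^6 - 92/11x_2^5 + 3/2x_2^2 + 23x_2
  leading term x_1x_2^2: subtract (19/4)·f_1 from 19/2x_1x_2^2 + 4/11x_2^8 + 8/11x_2^6 - 92/11x_2^5 + 3/2x_2^2 + 23x_2 → 133/4x_1 + 4/11x_2^8 + 8/11x_2^6 - 92/11x_2^5 + 3/2x_2^2 + 23x_2 + 19/2
  leading term x_1: subtract (-19/2)·g_3 from 133/4x_1 + 4/11x_2^8 + 8/11x_2^6 - 92/11x_2^5 + 3/2x_2^2 + 23x_2 + 19/2 → 4/11x_2^8 + 8/11x_2^6 - 92/11x_2^5 - 38/11x_2^4 - 119/22x_2^2 + 1127/11x_2
  leading term x_2^8: subtract (-7/2x_2^2)·g_4 from 4/11x_2^8 + 8/11x_2^6 - 92/11x_2^5 - 38/11x_2^4 - 119/22x_2^2 + 1127/11x_2 → 14/11x_2^6 - 21/11x_2^4 - 322/11x_2^3 - 119/22x_2^2 + 1127/11x_2
  leading term x_2^6: subtract (-49/4)·g_4 from 14/11x_2^6 - 21/11x_2^4 - 322/11x_2^3 - 119/22x_2^2 + 1127/11x_2 → 0
  remainder 0.

S(g_3,g_4): leading monomials are coprime, so the S-polynomial reduces to 0 (Buchberger's first criterion).
S(f_1,g_5): lcm = x_1x_2^5. S = -2x_1x_2^3 + 23x_1x_2^2 + 17/4x_1x_2 - 161/2x_1 - x_2^3.
  leading term x_1x_2^3: subtract (-x_2)·f_1 from -2x_1x_2^3 + 23x_1x_2^2 + 17/4x_1x_2 - 161/2x_1 - x_2^3 → 23x_1x_2^2 - 11/4x_1x_2 - 161/2x_1 - x_2^3 - 2x_2
  leading term x_1x_2^2: subtract (23/2)·f_1 from 23x_1x_2^2 - 11/4x_1x_2 - 161/2x_1 - x_2^3 - 2x_2 → -11/4x_1x_2 - x_2^3 - 2x_2 + 23
  leading term x_1x_2: subtract (-1/4)·f_2 from -11/4x_1x_2 - x_2^3 - 2x_2 + 23 → 0
  remainder 0.

S(f_2,g_5): lcm = x_1x_2^5. S = 3/2x_1x_2^3 + 23x_1x_2^2 + 17/4x_1x_2 - 161/2x_1 + 4/11x_2^7 + 8/11x_2^5 - 92/11x_2^4.
  leading term x_1x_2^3: subtract (3/4x_2)·f_1 from 3/2x_1x_2^3 + 23x_1x_2^2 + 17/4x_1x_2 - 161/2x_1 + 4/11x_2^7 + 8/11x_2^5 - 92/11x_2^4 → 23x_1x_2^2 + 19/2x_1x_2 - 161/2x_1 + 4/11x_2^7 + 8/11x_2^5 - 92/11x_2^4 + 3/2x_2
  leading term x_1x_2^2: subtract (23/2)·f_1 from 23x_1x_2^2 + 19/2x_1x_2 - 161/2x_1 + 4/11x_2^7 + 8/11x_2^5 - 92/11x_2^4 + 3/2x_2 → 19/2x_1x_2 + 4/11x_2^7 + 8/11x_2^5 - 92/11x_2^4 + 3/2x_2 + 23
  leading term x_1x_2: subtract (19/22)·f_2 from 19/2x_1x_2 + 4/11x_2^7 + 8/11x_2^5 - 92/11x_2^4 + 3/2x_2 + 23 → 4/11x_2^7 + 8/11x_2^5 - 92/11x_2^4 - 38/11x_2^3 - 119/22x_2 + 1127/11
  leading term x_2^7: subtract (-7/2x_2)·g_4 from 4/11x_2^7 + 8/11x_2^5 - 92/11x_2^4 - 38/11x_2^3 - 119/22x_2 + 1127/11 → 14/11x_2^5 - 21/11x_2^3 - 322/11x_2^2 - 119/22x_2 + 1127/11
  leading term x_2^5: subtract (-49/4)·g_5 from 14/11x_2^5 - 21/11x_2^3 - 322/11x_2^2 - 119/22x_2 + 1127/11 → 0
  remainder 0.

S(g_3,g_5): leading monomials are coprime, so the S-polynomial reduces to 0 (Buchberger's first criterion).
S(g_4,g_5): lcm = x_2^6. S = 0.
  remainder 0.

Every S-polynomial of the final basis reduces to 0, so we have a Gröbner basis.
Inter-reduce: drop elements whose leading term is divisible by another's, tail-reduce, and make monic.

G = {x_1 + 8/77x_2^4 + 16/77x_2^2 - 184/77x_2 + 2/7, x_2^5 - 3/2x_2^3 - 23x_2^2 - 17/4x_2 + 161/2}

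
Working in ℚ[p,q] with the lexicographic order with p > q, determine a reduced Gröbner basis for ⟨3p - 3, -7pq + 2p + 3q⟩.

f_1 = 3p - 3, LT = p.
f_2 = -7pq + 2p + 3q, LT = pq.

S(f_1,f_2): lcm = pq. S = 2/7p - 4/7q.
  reduce S modulo (f_1, f_2):
  remainder -4/7q + 2/7 ≠ 0; add g_3 = -4/7q + 2/7 to the basis.

The other S-polynomials (S(f_1,g_3), S(f_2,g_3)) all reduce to 0 modulo the current basis, so we have a Gröbner basis.
Inter-reduce: drop elements whose leading term is divisible by another's, tail-reduce, and make monic.

G = {p - 1, q - ½}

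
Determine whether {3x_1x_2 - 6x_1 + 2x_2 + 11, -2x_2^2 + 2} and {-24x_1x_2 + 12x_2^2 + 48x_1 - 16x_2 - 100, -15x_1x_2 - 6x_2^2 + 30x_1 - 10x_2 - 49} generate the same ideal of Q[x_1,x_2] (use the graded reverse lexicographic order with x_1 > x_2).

Two ideals are equal iff their reduced Gröbner bases coincide (the reduced basis is unique for a fixed ordering).
Buchberger on the first generating set:
f_1 = 3x_1x_2 - 6x_1 + 2x_2 + 11, LT = x_1x_2.
f_2 = -2x_2^2 + 2, LT = x_2^2.

S(f_1,f_2): lcm = x_1x_2^2. S = -2x_1x_2 + 2/3x_2^2 + x_1 + 11/3x_2.
  leading term x_1x_2: subtract (-2/3)·f_1 from -2x_1x_2 + 2/3x_2^2 + x_1 + 11/3x_2 → 2/3x_2^2 - 3x_1 + 5x_2 + 22/3
  leading term x_2^2: subtract (-1/3)·f_2 from 2/3x_2^2 - 3x_1 + 5x_2 + 22/3 → -3x_1 + 5x_2 + 8
  leading term x_1: no divisor's leading term divides it; move -3x_1 to the remainder.
  leading term x_2: no divisor's leading term divides it; move 5x_2 to the remainder.
  leading term 1: no divisor's leading term divides it; move 8 to the remainder.
  remainder -3x_1 + 5x_2 + 8 ≠ 0; add g_3 = -3x_1 + 5x_2 + 8 to the basis.

The other S-polynomials (S(f_1,g_3), S(f_2,g_3)) all reduce to 0 modulo the current basis, so we have a Gröbner basis.
Inter-reduce: drop elements whose leading term is divisible by another's, tail-reduce, and make monic.
Reduced Gröbner basis: {x_2^2 - 1, x_1 - 5/3x_2 - 8/3}.

Buchberger on the second generating set:
h_1 = -24x_1x_2 + 12x_2^2 + 48x_1 - 16x_2 - 100, LT = x_1x_2.
h_2 = -15x_1x_2 - 6x_2^2 + 30x_1 - 10x_2 - 49, LT = x_1x_2.

S(h_1,h_2): lcm = x_1x_2. S = -9/10x_2^2 + 9/10.
  leading term x_2^2: no divisor's leading term divides it; move -9/10x_2^2 to the remainder.
  leading term 1: no divisor's leading term divides it; move 9/10 to the remainder.
  remainder -9/10x_2^2 + 9/10 ≠ 0; add k_3 = -9/10x_2^2 + 9/10 to the basis.

S(h_1,k_3): lcm = x_1x_2^2. S = -1/2x_2^3 - 2x_1x_2 + 2/3x_2^2 + x_1 + 25/6x_2.
  leading term x_2^3: subtract (5/9x_2)·k_3 from -1/2x_2^3 - 2x_1x_2 + 2/3x_2^2 + x_1 + 25/6x_2 → -2x_1x_2 + 2/3x_2^2 + x_1 + 11/3x_2
  leading term x_1x_2: subtract (1/12)·h_1 from -2x_1x_2 + 2/3x_2^2 + x_1 + 11/3x_2 → -1/3x_2^2 - 3x_1 + 5x_2 + 25/3
  leading term x_2^2: subtract (10/27)·k_3 from -1/3x_2^2 - 3x_1 + 5x_2 + 25/3 → -3x_1 + 5x_2 + 8
  leading term x_1: no divisor's leading term divides it; move -3x_1 to the remainder.
  leading term x_2: no divisor's leading term divides it; move 5x_2 to the remainder.
  leading term 1: no divisor's leading term divides it; move 8 to the remainder.
  remainder -3x_1 + 5x_2 + 8 ≠ 0; add k_4 = -3x_1 + 5x_2 + 8 to the basis.

The other S-polynomials (S(h_2,k_3), S(h_1,k_4), S(h_2,k_4), S(k_3,k_4)) all reduce to 0 modulo the current basis, so we have a Gröbner basis.
Inter-reduce: drop elements whose leading term is divisible by another's, tail-reduce, and make monic.
Reduced Gröbner basis: {x_2^2 - 1, x_1 - 5/3x_2 - 8/3}.

The two bases agree; hence the ideals are identical.

Yes, the ideals are equal.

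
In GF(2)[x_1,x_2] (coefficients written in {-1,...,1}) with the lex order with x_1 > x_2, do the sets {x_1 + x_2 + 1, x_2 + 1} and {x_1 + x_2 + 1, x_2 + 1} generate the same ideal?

Equality of ideals is decidable: compute both reduced Gröbner bases (unique for the ordering) and check whether they agree.
Buchberger on the first generating set:
f_1 = x_1 + x_2 + 1, LT = x_1.
f_2 = x_2 + 1, LT = x_2.

The S-polynomials (S(f_1,f_2)) all reduce to 0 modulo the current basis, so we have a Gröbner basis.
Inter-reduce: drop elements whose leading term is divisible by another's, tail-reduce, and make monic.
Reduced Gröbner basis: {x_1, x_2 + 1}.

Buchberger on the second generating set:
h_1 = x_1 + x_2 + 1, LT = x_1.
h_2 = x_2 + 1, LT = x_2.

The S-polynomials (S(h_1,h_2)) all reduce to 0 modulo the current basis, so we have a Gröbner basis.
Inter-reduce: drop elements whose leading term is divisible by another's, tail-reduce, and make monic.
Reduced Gröbner basis: {x_1, x_2 + 1}.

The two bases agree; hence the ideals are identical.

Yes, the ideals are equal.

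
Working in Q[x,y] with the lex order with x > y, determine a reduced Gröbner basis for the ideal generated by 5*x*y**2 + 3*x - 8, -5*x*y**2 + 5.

G = {x - 1, y**2 - 1}

This is the nonlinear analogue of row-reducing a linear system.

f_1 = 5*x*y**2 + 3*x - 8, LT = x*y**2.
f_2 = -5*x*y**2 + 5, LT = x*y**2.

S(f_1,f_2): lcm = x*y**2. S = 3/5*x - 3/5.
  leading term x: no divisor's leading term divides it; move 3/5*x to the remainder.
  leading term 1: no divisor's leading term divides it; move -3/5 to the remainder.
  remainder 3/5*x - 3/5 ≠ 0; add g_3 = 3/5*x - 3/5 to the basis.

S(f_1,g_3): lcm = x*y**2. S = 3/5*x + y**2 - 8/5.
  leading term x: subtract (1)·g_3 from 3/5*x + y**2 - 8/5 → y**2 - 1
  leading term y**2: no divisor's leading term divides it; move y**2 to the remainder.
  leading term 1: no divisor's leading term divides it; move -1 to the remainder.
  remainder y**2 - 1 ≠ 0; add g_4 = y**2 - 1 to the basis.

S(f_2,g_3): lcm = x*y**2. S = y**2 - 1.
  leading term y**2: subtract (1)·g_4 from y**2 - 1 → 0
  remainder 0.

S(f_1,g_4): lcm = x*y**2. S = 8/5*x - 8/5.
  leading term x: subtract (8/3)·g_3 from 8/5*x - 8/5 → 0
  remainder 0.

S(f_2,g_4): lcm = x*y**2. S = x - 1.
  leading term x: subtract (5/3)·g_3 from x - 1 → 0
  remainder 0.

S(g_3,g_4): leading monomials are coprime, so the S-polynomial reduces to 0 (Buchberger's first criterion).
Every S-polynomial of the final basis reduces to 0, so we have a Gröbner basis.
Inter-reduce: drop elements whose leading term is divisible by another's, tail-reduce, and make monic.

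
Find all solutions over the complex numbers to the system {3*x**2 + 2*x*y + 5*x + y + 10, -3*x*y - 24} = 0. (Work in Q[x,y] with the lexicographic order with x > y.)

{(4/3, -6), (-2, 4), (-1, 8)}

Compute a lex Gröbner basis by Buchberger's algorithm.
f_1 = 3*x**2 + 2*x*y + 5*x + y + 10, LT = x**2.
f_2 = -3*x*y - 24, LT = x*y.

S(f_1,f_2): lcm = x**2*y. S = 2/3*x*y**2 + 5/3*x*y - 8*x + 1/3*y**2 + 10/3*y.
  leading term x*y**2: subtract (-2/9*y)·f_2 from 2/3*x*y**2 + 5/3*x*y - 8*x + 1/3*y**2 + 10/3*y → 5/3*x*y - 8*x + 1/3*y**2 - 2*y
  leading term x*y: subtract (-5/9)·f_2 from 5/3*x*y - 8*x + 1/3*y**2 - 2*y → -8*x + 1/3*y**2 - 2*y - 40/3
  leading term x: no divisor's leading term divides it; move -8*x to the remainder.
  leading term y**2: no divisor's leading term divides it; move 1/3*y**2 to the remainder.
  leading term y: no divisor's leading term divides it; move -2*y to the remainder.
  leading term 1: no divisor's leading term divides it; move -40/3 to the remainder.
  remainder -8*x + 1/3*y**2 - 2*y - 40/3 ≠ 0; add h_3 = -8*x + 1/3*y**2 - 2*y - 40/3 to the basis.

S(f_2,h_3): lcm = x*y. S = 1/24*y**3 - 1/4*y**2 - 5/3*y + 8.
  leading term y**3: no divisor's leading term divides it; move 1/24*y**3 to the remainder.
  leading term y**2: no divisor's leading term divides it; move -1/4*y**2 to the remainder.
  leading term y: no divisor's leading term divides it; move -5/3*y to the remainder.
  leading term 1: no divisor's leading term divides it; move 8 to the remainder.
  remainder 1/24*y**3 - 1/4*y**2 - 5/3*y + 8 ≠ 0; add h_4 = 1/24*y**3 - 1/4*y**2 - 5/3*y + 8 to the basis.

The other S-polynomials (S(f_1,h_3), S(f_1,h_4), S(f_2,h_4), S(h_3,h_4)) all reduce to 0 modulo the current basis, so we have a Gröbner basis.
Inter-reduce: drop elements whose leading term is divisible by another's, tail-reduce, and make monic.
Reduced Gröbner basis: {x - 1/24*y**2 + 1/4*y + 5/3, y**3 - 6*y**2 - 40*y + 192}.

Since the basis is lex-ordered, y**3 - 6*y**2 - 40*y + 192 is univariate in y. Its roots are {-6, 4, 8}. Back-substituting each root into the other basis elements fixes the other coordinates.
  y = -6: the earlier basis element becomes x - 4/3 = 0, giving x = 4/3 — point (4/3, -6).
  y = 4: the earlier basis element becomes x + 2 = 0, giving x = -2 — point (-2, 4).
  y = 8: the earlier basis element becomes x + 1 = 0, giving x = -1 — point (-1, 8).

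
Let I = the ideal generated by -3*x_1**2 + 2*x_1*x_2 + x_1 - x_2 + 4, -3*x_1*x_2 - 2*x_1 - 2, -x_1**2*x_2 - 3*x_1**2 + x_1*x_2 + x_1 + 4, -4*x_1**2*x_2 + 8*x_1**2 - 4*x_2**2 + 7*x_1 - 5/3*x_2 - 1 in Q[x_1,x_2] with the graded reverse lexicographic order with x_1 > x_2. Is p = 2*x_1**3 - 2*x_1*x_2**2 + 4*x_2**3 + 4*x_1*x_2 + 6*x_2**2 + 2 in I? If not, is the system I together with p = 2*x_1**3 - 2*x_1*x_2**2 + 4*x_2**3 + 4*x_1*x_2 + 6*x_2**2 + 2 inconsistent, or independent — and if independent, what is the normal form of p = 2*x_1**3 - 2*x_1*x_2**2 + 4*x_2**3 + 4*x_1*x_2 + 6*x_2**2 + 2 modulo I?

First compute the reduced Gröbner basis of I by Buchberger's algorithm.
f_1 = -3*x_1**2 + 2*x_1*x_2 + x_1 - x_2 + 4, LT = x_1**2.
f_2 = -3*x_1*x_2 - 2*x_1 - 2, LT = x_1*x_2.
f_3 = -x_1**2*x_2 - 3*x_1**2 + x_1*x_2 + x_1 + 4, LT = x_1**2*x_2.
f_4 = -4*x_1**2*x_2 + 8*x_1**2 - 4*x_2**2 + 7*x_1 - 5/3*x_2 - 1, LT = x_1**2*x_2.

S(f_1,f_2): lcm = x_1**2*x_2. S = -2/3*x_1*x_2**2 - 2/3*x_1**2 - 1/3*x_1*x_2 + 1/3*x_2**2 - 2/3*x_1 - 4/3*x_2.
  leading term x_1*x_2**2: subtract (2/9*x_2)·f_2 from -2/3*x_1*x_2**2 - 2/3*x_1**2 - 1/3*x_1*x_2 + 1/3*x_2**2 - 2/3*x_1 - 4/3*x_2 → -2/3*x_1**2 + 1/9*x_1*x_2 + 1/3*x_2**2 - 2/3*x_1 - 8/9*x_2
  leading term x_1**2: subtract (2/9)·f_1 from -2/3*x_1**2 + 1/9*x_1*x_2 + 1/3*x_2**2 - 2/3*x_1 - 8/9*x_2 → -1/3*x_1*x_2 + 1/3*x_2**2 - 8/9*x_1 - 2/3*x_2 - 8/9
  leading term x_1*x_2: subtract (1/9)·f_2 from -1/3*x_1*x_2 + 1/3*x_2**2 - 8/9*x_1 - 2/3*x_2 - 8/9 → 1/3*x_2**2 - 2/3*x_1 - 2/3*x_2 - 2/3
  leading term x_2**2: no divisor's leading term divides it; move 1/3*x_2**2 to the remainder.
  leading term x_1: no divisor's leading term divides it; move -2/3*x_1 to the remainder.
  leading term x_2: no divisor's leading term divides it; move -2/3*x_2 to the remainder.
  leading term 1: no divisor's leading term divides it; move -2/3 to the remainder.
  remainder 1/3*x_2**2 - 2/3*x_1 - 2/3*x_2 - 2/3 ≠ 0; add h_5 = 1/3*x_2**2 - 2/3*x_1 - 2/3*x_2 - 2/3 to the basis.

S(f_1,f_3): lcm = x_1**2*x_2. S = -2/3*x_1*x_2**2 - 3*x_1**2 + 2/3*x_1*x_2 + 1/3*x_2**2 + x_1 - 4/3*x_2 + 4.
  leading term x_1*x_2**2: subtract (2/9*x_2)·f_2 from -2/3*x_1*x_2**2 - 3*x_1**2 + 2/3*x_1*x_2 + 1/3*x_2**2 + x_1 - 4/3*x_2 + 4 → -3*x_1**2 + 10/9*x_1*x_2 + 1/3*x_2**2 + x_1 - 8/9*x_2 + 4
  leading term x_1**2: subtract (1)·f_1 from -3*x_1**2 + 10/9*x_1*x_2 + 1/3*x_2**2 + x_1 - 8/9*x_2 + 4 → -8/9*x_1*x_2 + 1/3*x_2**2 + 1/9*x_2
  leading term x_1*x_2: subtract (8/27)·f_2 from -8/9*x_1*x_2 + 1/3*x_2**2 + 1/9*x_2 → 1/3*x_2**2 + 16/27*x_1 + 1/9*x_2 + 16/27
  leading term x_2**2: subtract (1)·h_5 from 1/3*x_2**2 + 16/27*x_1 + 1/9*x_2 + 16/27 → 34/27*x_1 + 7/9*x_2 + 34/27
  leading term x_1: no divisor's leading term divides it; move 34/27*x_1 to the remainder.
  leading term x_2: no divisor's leading term divides it; move 7/9*x_2 to the remainder.
  leading term 1: no divisor's leading term divides it; move 34/27 to the remainder.
  remainder 34/27*x_1 + 7/9*x_2 + 34/27 ≠ 0; add h_6 = 34/27*x_1 + 7/9*x_2 + 34/27 to the basis.

S(f_1,f_4): lcm = x_1**2*x_2. S = -2/3*x_1*x_2**2 + 2*x_1**2 - 1/3*x_1*x_2 - 2/3*x_2**2 + 7/4*x_1 - 7/4*x_2 - 1/4.
  leading term x_1*x_2**2: subtract (2/9*x_2)·f_2 from -2/3*x_1*x_2**2 + 2*x_1**2 - 1/3*x_1*x_2 - 2/3*x_2**2 + 7/4*x_1 - 7/4*x_2 - 1/4 → 2*x_1**2 + 1/9*x_1*x_2 - 2/3*x_2**2 + 7/4*x_1 - 47/36*x_2 - 1/4
  leading term x_1**2: subtract (-2/3)·f_1 from 2*x_1**2 + 1/9*x_1*x_2 - 2/3*x_2**2 + 7/4*x_1 - 47/36*x_2 - 1/4 → 13/9*x_1*x_2 - 2/3*x_2**2 + 29/12*x_1 - 71/36*x_2 + 29/12
  leading term x_1*x_2: subtract (-13/27)·f_2 from 13/9*x_1*x_2 - 2/3*x_2**2 + 29/12*x_1 - 71/36*x_2 + 29/12 → -2/3*x_2**2 + 157/108*x_1 - 71/36*x_2 + 157/108
  leading term x_2**2: subtract (-2)·h_5 from -2/3*x_2**2 + 157/108*x_1 - 71/36*x_2 + 157/108 → 13/108*x_1 - 119/36*x_2 + 13/108
  leading term x_1: subtract (13/136)·h_6 from 13/108*x_1 - 119/36*x_2 + 13/108 → -1379/408*x_2
  leading term x_2: no divisor's leading term divides it; move -1379/408*x_2 to the remainder.
  remainder -1379/408*x_2 ≠ 0; add h_7 = -1379/408*x_2 to the basis.

The other S-polynomials (S(f_2,f_3), S(f_2,f_4), S(f_3,f_4), S(f_1,h_5), S(f_2,h_5), S(f_3,h_5), S(f_4,h_5), S(f_1,h_6), S(f_2,h_6), S(f_3,h_6), S(f_4,h_6), S(h_5,h_6), S(f_1,h_7), S(f_2,h_7), S(f_3,h_7), S(f_4,h_7), S(h_5,h_7), S(h_6,h_7)) all reduce to 0 modulo the current basis, so we have a Gröbner basis.
Inter-reduce: drop elements whose leading term is divisible by another's, tail-reduce, and make monic.
Reduced Gröbner basis: {x_1 + 1, x_2}.
Label its elements g_1 = x_1 + 1, g_2 = x_2.

Reduce p = 2*x_1**3 - 2*x_1*x_2**2 + 4*x_2**3 + 4*x_1*x_2 + 6*x_2**2 + 2 modulo G:
  leading term x_1**3: subtract (2*x_1**2)·g_1 from 2*x_1**3 - 2*x_1*x_2**2 + 4*x_2**3 + 4*x_1*x_2 + 6*x_2**2 + 2 → -2*x_1*x_2**2 + 4*x_2**3 - 2*x_1**2 + 4*x_1*x_2 + 6*x_2**2 + 2
  leading term x_1*x_2**2: subtract (-2*x_2**2)·g_1 from -2*x_1*x_2**2 + 4*x_2**3 - 2*x_1**2 + 4*x_1*x_2 + 6*x_2**2 + 2 → 4*x_2**3 - 2*x_1**2 + 4*x_1*x_2 + 8*x_2**2 + 2
  leading term x_2**3: subtract (4*x_2**2)·g_2 from 4*x_2**3 - 2*x_1**2 + 4*x_1*x_2 + 8*x_2**2 + 2 → -2*x_1**2 + 4*x_1*x_2 + 8*x_2**2 + 2
  leading term x_1**2: subtract (-2*x_1)·g_1 from -2*x_1**2 + 4*x_1*x_2 + 8*x_2**2 + 2 → 4*x_1*x_2 + 8*x_2**2 + 2*x_1 + 2
  leading term x_1*x_2: subtract (4*x_2)·g_1 from 4*x_1*x_2 + 8*x_2**2 + 2*x_1 + 2 → 8*x_2**2 + 2*x_1 - 4*x_2 + 2
  leading term x_2**2: subtract (8*x_2)·g_2 from 8*x_2**2 + 2*x_1 - 4*x_2 + 2 → 2*x_1 - 4*x_2 + 2
  leading term x_1: subtract (2)·g_1 from 2*x_1 - 4*x_2 + 2 → -4*x_2
  leading term x_2: subtract (-4)·g_2 from -4*x_2 → 0
  normal form = 0.
Since the normal form is 0, p ∈ I.

2*x_1**3 - 2*x_1*x_2**2 + 4*x_2**3 + 4*x_1*x_2 + 6*x_2**2 + 2 lies in I (it reduces to 0).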